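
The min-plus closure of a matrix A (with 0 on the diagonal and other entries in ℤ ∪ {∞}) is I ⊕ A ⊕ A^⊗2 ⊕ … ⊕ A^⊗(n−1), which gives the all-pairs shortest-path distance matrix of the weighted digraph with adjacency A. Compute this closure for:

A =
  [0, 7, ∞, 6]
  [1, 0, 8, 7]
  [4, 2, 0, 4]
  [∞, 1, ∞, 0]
Closure =
  [0, 7, 15, 6]
  [1, 0, 8, 7]
  [3, 2, 0, 4]
  [2, 1, 9, 0]

This is the Floyd-Warshall all-pairs shortest-path computation. For each intermediate vertex k = 0, 1, …, 3, update dist[i][j] ← min(dist[i][j], dist[i][k] + dist[k][j]). The final matrix gives, for each (i, j), the minimum total weight of any directed path from i to j (possibly empty when i = j).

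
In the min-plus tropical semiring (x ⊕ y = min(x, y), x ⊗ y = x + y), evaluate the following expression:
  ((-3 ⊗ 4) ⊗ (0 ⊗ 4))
((-3 ⊗ 4) ⊗ (0 ⊗ 4)) = 5

Expand innermost to outermost. Recall ⊕ takes the minimum of its arguments and ⊗ takes their sum. Working out the expression ((-3 ⊗ 4) ⊗ (0 ⊗ 4)) gives 5.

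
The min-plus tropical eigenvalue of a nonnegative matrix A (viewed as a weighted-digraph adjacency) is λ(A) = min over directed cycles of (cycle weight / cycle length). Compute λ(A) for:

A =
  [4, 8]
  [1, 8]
λ(A) = 4

Enumerate directed cycles and compute their means (weight / length). Sample:
  cycle 0 → 0: weight = 4, length = 1, mean = 4/1 ≈ 4.000
  cycle 1 → 1: weight = 8, length = 1, mean = 8/1 ≈ 8.000
  cycle 0 → 1 → 0: weight = 9, length = 2, mean = 9/2 ≈ 4.500
  cycle 1 → 0 → 1: weight = 9, length = 2, mean = 9/2 ≈ 4.500
Minimum mean = 4.000, attained e.g. along the cycle 0 → 0 with weight 4 and length 1. So λ(A) = 4/1 = 4.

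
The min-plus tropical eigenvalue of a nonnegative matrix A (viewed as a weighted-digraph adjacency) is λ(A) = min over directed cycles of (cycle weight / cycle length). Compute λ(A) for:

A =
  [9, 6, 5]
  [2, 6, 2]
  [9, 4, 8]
λ(A) = 3

Enumerate directed cycles and compute their means (weight / length). Sample:
  cycle 0 → 0: weight = 9, length = 1, mean = 9/1 ≈ 9.000
  cycle 1 → 1: weight = 6, length = 1, mean = 6/1 ≈ 6.000
  cycle 2 → 2: weight = 8, length = 1, mean = 8/1 ≈ 8.000
  cycle 0 → 1 → 0: weight = 8, length = 2, mean = 8/2 ≈ 4.000
  cycle 0 → 2 → 0: weight = 14, length = 2, mean = 14/2 ≈ 7.000
  cycle 1 → 0 → 1: weight = 8, length = 2, mean = 8/2 ≈ 4.000
Minimum mean = 3.000, attained e.g. along the cycle 1 → 2 → 1 with weight 6 and length 2. So λ(A) = 6/2 = 3.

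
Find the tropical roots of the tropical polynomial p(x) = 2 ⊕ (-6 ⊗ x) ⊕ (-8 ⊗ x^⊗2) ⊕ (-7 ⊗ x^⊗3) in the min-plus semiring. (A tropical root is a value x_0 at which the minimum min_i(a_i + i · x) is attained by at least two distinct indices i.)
Roots: {-1, 2, 8}

Each tropical root is a break point of the lower envelope of the lines y = a_i + i · x (there are 4 lines, with slopes 0, 1, ..., 3). Only the lines that attain the minimum somewhere contribute to roots; other lines are dominated. Here the surviving (envelope) indices are i = 3, i = 2, i = 1, i = 0.
Intersections between consecutive envelope lines give the roots: for adjacent envelope indices i < j the intersection is x = (a_i − a_j) / (j − i). Reading off the sorted break points: {-1, 2, 8}.
Verification: at each break x_0, at least two indices attain the minimum of min_i(a_i + i · x_0).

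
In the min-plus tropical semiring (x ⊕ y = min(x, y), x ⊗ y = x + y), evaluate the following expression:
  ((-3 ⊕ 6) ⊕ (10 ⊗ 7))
((-3 ⊕ 6) ⊕ (10 ⊗ 7)) = -3

Expand innermost to outermost. Recall ⊕ takes the minimum of its arguments and ⊗ takes their sum. Working out the expression ((-3 ⊕ 6) ⊕ (10 ⊗ 7)) gives -3.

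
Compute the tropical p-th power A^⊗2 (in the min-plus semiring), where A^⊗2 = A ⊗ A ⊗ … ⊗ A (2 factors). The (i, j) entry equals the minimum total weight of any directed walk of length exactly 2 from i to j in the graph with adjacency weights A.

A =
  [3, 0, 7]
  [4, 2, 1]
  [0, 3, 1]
A^⊗2 =
  [4, 2, 1]
  [1, 4, 2]
  [1, 0, 2]

Each entry (A^⊗2)_ij equals the minimum over all length-2 walks i = v_0 → v_1 → … → v_2 = j of Σ_t A[v_t][v_{t+1}]. For example, for (i, j) = (0, 2) we minimise over 3 possible intermediate vertex sequences; the minimum is 1, attained along the walk 0 → 1 → 2.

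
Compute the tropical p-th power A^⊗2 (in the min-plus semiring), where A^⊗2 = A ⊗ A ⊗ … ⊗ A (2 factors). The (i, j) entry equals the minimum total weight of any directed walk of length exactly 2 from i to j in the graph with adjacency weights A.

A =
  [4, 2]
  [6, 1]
A^⊗2 =
  [8, 3]
  [7, 2]

Each entry (A^⊗2)_ij equals the minimum over all length-2 walks i = v_0 → v_1 → … → v_2 = j of Σ_t A[v_t][v_{t+1}]. For example, for (i, j) = (0, 1) we minimise over 2 possible intermediate vertex sequences; the minimum is 3, attained along the walk 0 → 1 → 1.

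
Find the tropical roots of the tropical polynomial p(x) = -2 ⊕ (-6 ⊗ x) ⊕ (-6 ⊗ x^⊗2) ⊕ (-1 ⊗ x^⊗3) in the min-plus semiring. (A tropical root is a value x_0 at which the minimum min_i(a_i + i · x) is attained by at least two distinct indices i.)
Roots: {-5, 0, 4}

Each tropical root is a break point of the lower envelope of the lines y = a_i + i · x (there are 4 lines, with slopes 0, 1, ..., 3). Only the lines that attain the minimum somewhere contribute to roots; other lines are dominated. Here the surviving (envelope) indices are i = 3, i = 2, i = 1, i = 0.
Intersections between consecutive envelope lines give the roots: for adjacent envelope indices i < j the intersection is x = (a_i − a_j) / (j − i). Reading off the sorted break points: {-5, 0, 4}.
Verification: at each break x_0, at least two indices attain the minimum of min_i(a_i + i · x_0).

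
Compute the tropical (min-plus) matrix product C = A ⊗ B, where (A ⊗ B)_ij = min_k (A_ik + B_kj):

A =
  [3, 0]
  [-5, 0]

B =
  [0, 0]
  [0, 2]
A ⊗ B =
  [0, 2]
  [-5, -5]

Apply the min-plus product entry-by-entry:
  C[0][0] = min over k of (A[0][0] + B[0][0] = 3 + 0 = 3, A[0][1] + B[1][0] = 0 + 0 = 0) = 0 (attained at k = 1)
  C[0][1] = min over k of (A[0][0] + B[0][1] = 3 + 0 = 3, A[0][1] + B[1][1] = 0 + 2 = 2) = 2 (attained at k = 1)
  C[1][0] = min over k of (A[1][0] + B[0][0] = -5 + 0 = -5, A[1][1] + B[1][0] = 0 + 0 = 0) = -5 (attained at k = 0)
  C[1][1] = min over k of (A[1][0] + B[0][1] = -5 + 0 = -5, A[1][1] + B[1][1] = 0 + 2 = 2) = -5 (attained at k = 0)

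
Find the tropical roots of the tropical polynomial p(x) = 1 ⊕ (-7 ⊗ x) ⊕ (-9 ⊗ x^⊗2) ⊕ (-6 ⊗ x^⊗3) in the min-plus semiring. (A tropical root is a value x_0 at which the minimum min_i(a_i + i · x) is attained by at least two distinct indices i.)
Roots: {-3, 2, 8}

Each tropical root is a break point of the lower envelope of the lines y = a_i + i · x (there are 4 lines, with slopes 0, 1, ..., 3). Only the lines that attain the minimum somewhere contribute to roots; other lines are dominated. Here the surviving (envelope) indices are i = 3, i = 2, i = 1, i = 0.
Intersections between consecutive envelope lines give the roots: for adjacent envelope indices i < j the intersection is x = (a_i − a_j) / (j − i). Reading off the sorted break points: {-3, 2, 8}.
Verification: at each break x_0, at least two indices attain the minimum of min_i(a_i + i · x_0).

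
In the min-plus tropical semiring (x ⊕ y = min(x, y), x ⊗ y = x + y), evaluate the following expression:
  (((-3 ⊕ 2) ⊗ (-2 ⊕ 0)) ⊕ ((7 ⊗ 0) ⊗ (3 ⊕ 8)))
(((-3 ⊕ 2) ⊗ (-2 ⊕ 0)) ⊕ ((7 ⊗ 0) ⊗ (3 ⊕ 8))) = -5

Expand innermost to outermost. Recall ⊕ takes the minimum of its arguments and ⊗ takes their sum. Working out the expression (((-3 ⊕ 2) ⊗ (-2 ⊕ 0)) ⊕ ((7 ⊗ 0) ⊗ (3 ⊕ 8))) gives -5.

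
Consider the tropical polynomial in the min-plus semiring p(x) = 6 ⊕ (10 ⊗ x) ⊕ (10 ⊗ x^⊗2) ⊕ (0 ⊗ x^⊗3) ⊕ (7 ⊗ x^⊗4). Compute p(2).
p(2) = 6

A tropical monomial a ⊗ x^⊗i evaluates to a + i · x. Evaluating each term at x = 2:
  Term 0 contributes 6 + 0 · 2 = 6
  Term 1 contributes 10 + 1 · 2 = 12
  Term 2 contributes 10 + 2 · 2 = 14
  Term 3 contributes 0 + 3 · 2 = 6
  Term 4 contributes 7 + 4 · 2 = 15
p(2) = ⊕ of these = min[6, 12, 14, 6, 15] = 6.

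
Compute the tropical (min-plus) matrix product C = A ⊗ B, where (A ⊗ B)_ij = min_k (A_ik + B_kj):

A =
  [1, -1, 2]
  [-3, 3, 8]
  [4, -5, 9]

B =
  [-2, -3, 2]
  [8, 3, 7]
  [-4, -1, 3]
A ⊗ B =
  [-2, -2, 3]
  [-5, -6, -1]
  [2, -2, 2]

Apply the min-plus product entry-by-entry:
  C[0][0] = min over k of (A[0][0] + B[0][0] = 1 + -2 = -1, A[0][1] + B[1][0] = -1 + 8 = 7, A[0][2] + B[2][0] = 2 + -4 = -2) = -2 (attained at k = 2)
  C[0][1] = min over k of (A[0][0] + B[0][1] = 1 + -3 = -2, A[0][1] + B[1][1] = -1 + 3 = 2, A[0][2] + B[2][1] = 2 + -1 = 1) = -2 (attained at k = 0)
  C[0][2] = min over k of (A[0][0] + B[0][2] = 1 + 2 = 3, A[0][1] + B[1][2] = -1 + 7 = 6, A[0][2] + B[2][2] = 2 + 3 = 5) = 3 (attained at k = 0)
  C[1][0] = min over k of (A[1][0] + B[0][0] = -3 + -2 = -5, A[1][1] + B[1][0] = 3 + 8 = 11, A[1][2] + B[2][0] = 8 + -4 = 4) = -5 (attained at k = 0)
  C[1][1] = min over k of (A[1][0] + B[0][1] = -3 + -3 = -6, A[1][1] + B[1][1] = 3 + 3 = 6, A[1][2] + B[2][1] = 8 + -1 = 7) = -6 (attained at k = 0)
  C[1][2] = min over k of (A[1][0] + B[0][2] = -3 + 2 = -1, A[1][1] + B[1][2] = 3 + 7 = 10, A[1][2] + B[2][2] = 8 + 3 = 11) = -1 (attained at k = 0)
  C[2][0] = min over k of (A[2][0] + B[0][0] = 4 + -2 = 2, A[2][1] + B[1][0] = -5 + 8 = 3, A[2][2] + B[2][0] = 9 + -4 = 5) = 2 (attained at k = 0)
  C[2][1] = min over k of (A[2][0] + B[0][1] = 4 + -3 = 1, A[2][1] + B[1][1] = -5 + 3 = -2, A[2][2] + B[2][1] = 9 + -1 = 8) = -2 (attained at k = 1)
  C[2][2] = min over k of (A[2][0] + B[0][2] = 4 + 2 = 6, A[2][1] + B[1][2] = -5 + 7 = 2, A[2][2] + B[2][2] = 9 + 3 = 12) = 2 (attained at k = 1)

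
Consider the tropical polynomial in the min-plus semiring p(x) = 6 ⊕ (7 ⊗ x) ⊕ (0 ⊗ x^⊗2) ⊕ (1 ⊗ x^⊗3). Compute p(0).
p(0) = 0

A tropical monomial a ⊗ x^⊗i evaluates to a + i · x. Evaluating each term at x = 0:
  Term 0 contributes 6 + 0 · 0 = 6
  Term 1 contributes 7 + 1 · 0 = 7
  Term 2 contributes 0 + 2 · 0 = 0
  Term 3 contributes 1 + 3 · 0 = 1
p(0) = ⊕ of these = min[6, 7, 0, 1] = 0.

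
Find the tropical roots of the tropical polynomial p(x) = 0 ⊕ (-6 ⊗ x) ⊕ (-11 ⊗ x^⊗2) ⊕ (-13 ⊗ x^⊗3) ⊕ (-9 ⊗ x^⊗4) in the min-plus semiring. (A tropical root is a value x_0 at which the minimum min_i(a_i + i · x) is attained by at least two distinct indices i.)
Roots: {-4, 2, 5, 6}

Each tropical root is a break point of the lower envelope of the lines y = a_i + i · x (there are 5 lines, with slopes 0, 1, ..., 4). Only the lines that attain the minimum somewhere contribute to roots; other lines are dominated. Here the surviving (envelope) indices are i = 4, i = 3, i = 2, i = 1, i = 0.
Intersections between consecutive envelope lines give the roots: for adjacent envelope indices i < j the intersection is x = (a_i − a_j) / (j − i). Reading off the sorted break points: {-4, 2, 5, 6}.
Verification: at each break x_0, at least two indices attain the minimum of min_i(a_i + i · x_0).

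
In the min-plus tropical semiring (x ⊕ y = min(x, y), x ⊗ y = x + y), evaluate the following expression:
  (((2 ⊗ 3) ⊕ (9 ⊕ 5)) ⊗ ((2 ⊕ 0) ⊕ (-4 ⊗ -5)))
(((2 ⊗ 3) ⊕ (9 ⊕ 5)) ⊗ ((2 ⊕ 0) ⊕ (-4 ⊗ -5))) = -4

Expand innermost to outermost. Recall ⊕ takes the minimum of its arguments and ⊗ takes their sum. Working out the expression (((2 ⊗ 3) ⊕ (9 ⊕ 5)) ⊗ ((2 ⊕ 0) ⊕ (-4 ⊗ -5))) gives -4.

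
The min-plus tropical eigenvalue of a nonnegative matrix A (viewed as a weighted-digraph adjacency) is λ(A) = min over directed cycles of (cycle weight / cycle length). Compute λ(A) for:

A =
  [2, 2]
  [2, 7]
λ(A) = 2

Enumerate directed cycles and compute their means (weight / length). Sample:
  cycle 0 → 0: weight = 2, length = 1, mean = 2/1 ≈ 2.000
  cycle 1 → 1: weight = 7, length = 1, mean = 7/1 ≈ 7.000
  cycle 0 → 1 → 0: weight = 4, length = 2, mean = 4/2 ≈ 2.000
  cycle 1 → 0 → 1: weight = 4, length = 2, mean = 4/2 ≈ 2.000
Minimum mean = 2.000, attained e.g. along the cycle 0 → 0 with weight 2 and length 1. So λ(A) = 2/1 = 2.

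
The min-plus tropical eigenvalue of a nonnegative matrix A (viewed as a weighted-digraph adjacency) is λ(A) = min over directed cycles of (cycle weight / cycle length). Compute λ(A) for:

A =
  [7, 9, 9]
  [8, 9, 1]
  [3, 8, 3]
λ(A) = 3

Enumerate directed cycles and compute their means (weight / length). Sample:
  cycle 0 → 0: weight = 7, length = 1, mean = 7/1 ≈ 7.000
  cycle 1 → 1: weight = 9, length = 1, mean = 9/1 ≈ 9.000
  cycle 2 → 2: weight = 3, length = 1, mean = 3/1 ≈ 3.000
  cycle 0 → 1 → 0: weight = 17, length = 2, mean = 17/2 ≈ 8.500
  cycle 0 → 2 → 0: weight = 12, length = 2, mean = 12/2 ≈ 6.000
  cycle 1 → 0 → 1: weight = 17, length = 2, mean = 17/2 ≈ 8.500
Minimum mean = 3.000, attained e.g. along the cycle 2 → 2 with weight 3 and length 1. So λ(A) = 3/1 = 3.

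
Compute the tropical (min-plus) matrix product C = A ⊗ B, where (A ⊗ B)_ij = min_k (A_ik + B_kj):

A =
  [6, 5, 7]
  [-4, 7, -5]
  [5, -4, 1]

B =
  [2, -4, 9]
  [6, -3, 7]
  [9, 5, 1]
A ⊗ B =
  [8, 2, 8]
  [-2, -8, -4]
  [2, -7, 2]

Apply the min-plus product entry-by-entry:
  C[0][0] = min over k of (A[0][0] + B[0][0] = 6 + 2 = 8, A[0][1] + B[1][0] = 5 + 6 = 11, A[0][2] + B[2][0] = 7 + 9 = 16) = 8 (attained at k = 0)
  C[0][1] = min over k of (A[0][0] + B[0][1] = 6 + -4 = 2, A[0][1] + B[1][1] = 5 + -3 = 2, A[0][2] + B[2][1] = 7 + 5 = 12) = 2 (attained at k = 0)
  C[0][2] = min over k of (A[0][0] + B[0][2] = 6 + 9 = 15, A[0][1] + B[1][2] = 5 + 7 = 12, A[0][2] + B[2][2] = 7 + 1 = 8) = 8 (attained at k = 2)
  C[1][0] = min over k of (A[1][0] + B[0][0] = -4 + 2 = -2, A[1][1] + B[1][0] = 7 + 6 = 13, A[1][2] + B[2][0] = -5 + 9 = 4) = -2 (attained at k = 0)
  C[1][1] = min over k of (A[1][0] + B[0][1] = -4 + -4 = -8, A[1][1] + B[1][1] = 7 + -3 = 4, A[1][2] + B[2][1] = -5 + 5 = 0) = -8 (attained at k = 0)
  C[1][2] = min over k of (A[1][0] + B[0][2] = -4 + 9 = 5, A[1][1] + B[1][2] = 7 + 7 = 14, A[1][2] + B[2][2] = -5 + 1 = -4) = -4 (attained at k = 2)
  C[2][0] = min over k of (A[2][0] + B[0][0] = 5 + 2 = 7, A[2][1] + B[1][0] = -4 + 6 = 2, A[2][2] + B[2][0] = 1 + 9 = 10) = 2 (attained at k = 1)
  C[2][1] = min over k of (A[2][0] + B[0][1] = 5 + -4 = 1, A[2][1] + B[1][1] = -4 + -3 = -7, A[2][2] + B[2][1] = 1 + 5 = 6) = -7 (attained at k = 1)
  C[2][2] = min over k of (A[2][0] + B[0][2] = 5 + 9 = 14, A[2][1] + B[1][2] = -4 + 7 = 3, A[2][2] + B[2][2] = 1 + 1 = 2) = 2 (attained at k = 2)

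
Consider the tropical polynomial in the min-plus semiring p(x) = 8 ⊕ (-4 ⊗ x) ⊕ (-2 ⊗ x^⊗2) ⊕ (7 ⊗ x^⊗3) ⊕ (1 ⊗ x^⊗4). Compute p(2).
p(2) = -2

A tropical monomial a ⊗ x^⊗i evaluates to a + i · x. Evaluating each term at x = 2:
  Term 0 contributes 8 + 0 · 2 = 8
  Term 1 contributes -4 + 1 · 2 = -2
  Term 2 contributes -2 + 2 · 2 = 2
  Term 3 contributes 7 + 3 · 2 = 13
  Term 4 contributes 1 + 4 · 2 = 9
p(2) = ⊕ of these = min[8, -2, 2, 13, 9] = -2.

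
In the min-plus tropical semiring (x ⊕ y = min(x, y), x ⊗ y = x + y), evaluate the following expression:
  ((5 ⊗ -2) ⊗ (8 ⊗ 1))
((5 ⊗ -2) ⊗ (8 ⊗ 1)) = 12

Expand innermost to outermost. Recall ⊕ takes the minimum of its arguments and ⊗ takes their sum. Working out the expression ((5 ⊗ -2) ⊗ (8 ⊗ 1)) gives 12.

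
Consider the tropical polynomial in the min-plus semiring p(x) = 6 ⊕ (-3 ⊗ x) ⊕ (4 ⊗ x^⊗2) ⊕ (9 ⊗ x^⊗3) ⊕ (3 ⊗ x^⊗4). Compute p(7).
p(7) = 4

A tropical monomial a ⊗ x^⊗i evaluates to a + i · x. Evaluating each term at x = 7:
  Term 0 contributes 6 + 0 · 7 = 6
  Term 1 contributes -3 + 1 · 7 = 4
  Term 2 contributes 4 + 2 · 7 = 18
  Term 3 contributes 9 + 3 · 7 = 30
  Term 4 contributes 3 + 4 · 7 = 31
p(7) = ⊕ of these = min[6, 4, 18, 30, 31] = 4.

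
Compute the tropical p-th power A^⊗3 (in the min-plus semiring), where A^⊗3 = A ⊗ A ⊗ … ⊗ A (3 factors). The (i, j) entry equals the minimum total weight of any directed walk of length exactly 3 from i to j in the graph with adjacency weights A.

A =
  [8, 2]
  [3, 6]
A^⊗3 =
  [11, 7]
  [8, 11]

Each entry (A^⊗3)_ij equals the minimum over all length-3 walks i = v_0 → v_1 → … → v_3 = j of Σ_t A[v_t][v_{t+1}]. For example, for (i, j) = (0, 1) we minimise over 4 possible intermediate vertex sequences; the minimum is 7, attained along the walk 0 → 1 → 0 → 1.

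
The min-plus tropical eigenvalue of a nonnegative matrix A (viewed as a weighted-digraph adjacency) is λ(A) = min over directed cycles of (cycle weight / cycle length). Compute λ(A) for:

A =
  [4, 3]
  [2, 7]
λ(A) = 5/2

Enumerate directed cycles and compute their means (weight / length). Sample:
  cycle 0 → 0: weight = 4, length = 1, mean = 4/1 ≈ 4.000
  cycle 1 → 1: weight = 7, length = 1, mean = 7/1 ≈ 7.000
  cycle 0 → 1 → 0: weight = 5, length = 2, mean = 5/2 ≈ 2.500
  cycle 1 → 0 → 1: weight = 5, length = 2, mean = 5/2 ≈ 2.500
Minimum mean = 2.500, attained e.g. along the cycle 0 → 1 → 0 with weight 5 and length 2. So λ(A) = 5/2 = 5/2.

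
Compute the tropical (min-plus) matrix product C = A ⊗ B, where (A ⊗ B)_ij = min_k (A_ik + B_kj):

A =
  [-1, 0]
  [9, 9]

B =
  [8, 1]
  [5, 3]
A ⊗ B =
  [5, 0]
  [14, 10]

Apply the min-plus product entry-by-entry:
  C[0][0] = min over k of (A[0][0] + B[0][0] = -1 + 8 = 7, A[0][1] + B[1][0] = 0 + 5 = 5) = 5 (attained at k = 1)
  C[0][1] = min over k of (A[0][0] + B[0][1] = -1 + 1 = 0, A[0][1] + B[1][1] = 0 + 3 = 3) = 0 (attained at k = 0)
  C[1][0] = min over k of (A[1][0] + B[0][0] = 9 + 8 = 17, A[1][1] + B[1][0] = 9 + 5 = 14) = 14 (attained at k = 1)
  C[1][1] = min over k of (A[1][0] + B[0][1] = 9 + 1 = 10, A[1][1] + B[1][1] = 9 + 3 = 12) = 10 (attained at k = 0)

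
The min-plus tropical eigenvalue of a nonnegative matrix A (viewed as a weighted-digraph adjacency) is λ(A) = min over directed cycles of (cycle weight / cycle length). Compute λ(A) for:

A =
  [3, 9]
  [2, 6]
λ(A) = 3

Enumerate directed cycles and compute their means (weight / length). Sample:
  cycle 0 → 0: weight = 3, length = 1, mean = 3/1 ≈ 3.000
  cycle 1 → 1: weight = 6, length = 1, mean = 6/1 ≈ 6.000
  cycle 0 → 1 → 0: weight = 11, length = 2, mean = 11/2 ≈ 5.500
  cycle 1 → 0 → 1: weight = 11, length = 2, mean = 11/2 ≈ 5.500
Minimum mean = 3.000, attained e.g. along the cycle 0 → 0 with weight 3 and length 1. So λ(A) = 3/1 = 3.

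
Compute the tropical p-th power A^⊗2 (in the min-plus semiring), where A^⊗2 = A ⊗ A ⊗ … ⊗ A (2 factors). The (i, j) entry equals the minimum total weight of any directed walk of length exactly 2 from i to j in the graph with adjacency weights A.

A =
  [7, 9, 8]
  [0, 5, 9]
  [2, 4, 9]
A^⊗2 =
  [9, 12, 15]
  [5, 9, 8]
  [4, 9, 10]

Each entry (A^⊗2)_ij equals the minimum over all length-2 walks i = v_0 → v_1 → … → v_2 = j of Σ_t A[v_t][v_{t+1}]. For example, for (i, j) = (0, 2) we minimise over 3 possible intermediate vertex sequences; the minimum is 15, attained along the walk 0 → 0 → 2.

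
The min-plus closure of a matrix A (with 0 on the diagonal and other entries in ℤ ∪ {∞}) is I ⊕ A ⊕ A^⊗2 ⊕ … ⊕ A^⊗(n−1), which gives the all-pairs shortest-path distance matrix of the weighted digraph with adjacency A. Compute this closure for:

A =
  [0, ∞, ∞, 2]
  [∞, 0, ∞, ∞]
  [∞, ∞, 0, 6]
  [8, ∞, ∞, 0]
Closure =
  [0, ∞, ∞, 2]
  [∞, 0, ∞, ∞]
  [14, ∞, 0, 6]
  [8, ∞, ∞, 0]

This is the Floyd-Warshall all-pairs shortest-path computation. For each intermediate vertex k = 0, 1, …, 3, update dist[i][j] ← min(dist[i][j], dist[i][k] + dist[k][j]). The final matrix gives, for each (i, j), the minimum total weight of any directed path from i to j (possibly empty when i = j).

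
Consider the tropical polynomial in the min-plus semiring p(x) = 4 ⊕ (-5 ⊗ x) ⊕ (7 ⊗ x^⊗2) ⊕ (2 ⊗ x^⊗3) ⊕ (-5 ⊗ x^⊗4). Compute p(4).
p(4) = -1

A tropical monomial a ⊗ x^⊗i evaluates to a + i · x. Evaluating each term at x = 4:
  Term 0 contributes 4 + 0 · 4 = 4
  Term 1 contributes -5 + 1 · 4 = -1
  Term 2 contributes 7 + 2 · 4 = 15
  Term 3 contributes 2 + 3 · 4 = 14
  Term 4 contributes -5 + 4 · 4 = 11
p(4) = ⊕ of these = min[4, -1, 15, 14, 11] = -1.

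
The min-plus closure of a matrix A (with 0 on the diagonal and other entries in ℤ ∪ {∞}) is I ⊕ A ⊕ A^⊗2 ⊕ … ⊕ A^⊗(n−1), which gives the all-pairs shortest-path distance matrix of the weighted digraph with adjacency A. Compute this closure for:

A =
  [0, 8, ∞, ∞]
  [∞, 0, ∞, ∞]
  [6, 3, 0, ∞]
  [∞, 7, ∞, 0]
Closure =
  [0, 8, ∞, ∞]
  [∞, 0, ∞, ∞]
  [6, 3, 0, ∞]
  [∞, 7, ∞, 0]

This is the Floyd-Warshall all-pairs shortest-path computation. For each intermediate vertex k = 0, 1, …, 3, update dist[i][j] ← min(dist[i][j], dist[i][k] + dist[k][j]). The final matrix gives, for each (i, j), the minimum total weight of any directed path from i to j (possibly empty when i = j).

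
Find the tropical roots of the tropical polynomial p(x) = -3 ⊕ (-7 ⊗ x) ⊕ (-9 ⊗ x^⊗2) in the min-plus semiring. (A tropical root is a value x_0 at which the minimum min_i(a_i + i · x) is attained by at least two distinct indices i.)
Roots: {2, 4}

Each tropical root is a break point of the lower envelope of the lines y = a_i + i · x (there are 3 lines, with slopes 0, 1, ..., 2). Only the lines that attain the minimum somewhere contribute to roots; other lines are dominated. Here the surviving (envelope) indices are i = 2, i = 1, i = 0.
Intersections between consecutive envelope lines give the roots: for adjacent envelope indices i < j the intersection is x = (a_i − a_j) / (j − i). Reading off the sorted break points: {2, 4}.
Verification: at each break x_0, at least two indices attain the minimum of min_i(a_i + i · x_0).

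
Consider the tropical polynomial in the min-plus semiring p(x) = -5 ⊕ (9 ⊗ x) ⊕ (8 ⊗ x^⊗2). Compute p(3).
p(3) = -5

A tropical monomial a ⊗ x^⊗i evaluates to a + i · x. Evaluating each term at x = 3:
  Term 0 contributes -5 + 0 · 3 = -5
  Term 1 contributes 9 + 1 · 3 = 12
  Term 2 contributes 8 + 2 · 3 = 14
p(3) = ⊕ of these = min[-5, 12, 14] = -5.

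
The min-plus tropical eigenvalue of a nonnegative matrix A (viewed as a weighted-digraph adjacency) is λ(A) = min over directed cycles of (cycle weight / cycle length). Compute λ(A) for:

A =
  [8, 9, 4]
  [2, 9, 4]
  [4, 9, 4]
λ(A) = 4

Enumerate directed cycles and compute their means (weight / length). Sample:
  cycle 0 → 0: weight = 8, length = 1, mean = 8/1 ≈ 8.000
  cycle 1 → 1: weight = 9, length = 1, mean = 9/1 ≈ 9.000
  cycle 2 → 2: weight = 4, length = 1, mean = 4/1 ≈ 4.000
  cycle 0 → 1 → 0: weight = 11, length = 2, mean = 11/2 ≈ 5.500
  cycle 0 → 2 → 0: weight = 8, length = 2, mean = 8/2 ≈ 4.000
  cycle 1 → 0 → 1: weight = 11, length = 2, mean = 11/2 ≈ 5.500
Minimum mean = 4.000, attained e.g. along the cycle 2 → 2 with weight 4 and length 1. So λ(A) = 4/1 = 4.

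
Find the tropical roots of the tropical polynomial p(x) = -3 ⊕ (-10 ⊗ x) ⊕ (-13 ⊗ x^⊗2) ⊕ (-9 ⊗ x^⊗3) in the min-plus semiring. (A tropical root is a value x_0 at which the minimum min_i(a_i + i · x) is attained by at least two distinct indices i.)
Roots: {-4, 3, 7}

Each tropical root is a break point of the lower envelope of the lines y = a_i + i · x (there are 4 lines, with slopes 0, 1, ..., 3). Only the lines that attain the minimum somewhere contribute to roots; other lines are dominated. Here the surviving (envelope) indices are i = 3, i = 2, i = 1, i = 0.
Intersections between consecutive envelope lines give the roots: for adjacent envelope indices i < j the intersection is x = (a_i − a_j) / (j − i). Reading off the sorted break points: {-4, 3, 7}.
Verification: at each break x_0, at least two indices attain the minimum of min_i(a_i + i · x_0).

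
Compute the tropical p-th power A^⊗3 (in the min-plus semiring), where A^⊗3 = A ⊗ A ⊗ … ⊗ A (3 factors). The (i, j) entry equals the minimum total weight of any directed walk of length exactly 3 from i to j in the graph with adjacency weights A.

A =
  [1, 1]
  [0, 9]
A^⊗3 =
  [2, 2]
  [1, 2]

Each entry (A^⊗3)_ij equals the minimum over all length-3 walks i = v_0 → v_1 → … → v_3 = j of Σ_t A[v_t][v_{t+1}]. For example, for (i, j) = (0, 1) we minimise over 4 possible intermediate vertex sequences; the minimum is 2, attained along the walk 0 → 1 → 0 → 1.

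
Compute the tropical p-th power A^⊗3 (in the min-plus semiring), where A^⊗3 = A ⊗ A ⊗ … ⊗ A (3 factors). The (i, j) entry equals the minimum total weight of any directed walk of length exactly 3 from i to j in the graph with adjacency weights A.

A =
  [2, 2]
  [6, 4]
A^⊗3 =
  [6, 6]
  [10, 10]

Each entry (A^⊗3)_ij equals the minimum over all length-3 walks i = v_0 → v_1 → … → v_3 = j of Σ_t A[v_t][v_{t+1}]. For example, for (i, j) = (0, 1) we minimise over 4 possible intermediate vertex sequences; the minimum is 6, attained along the walk 0 → 0 → 0 → 1.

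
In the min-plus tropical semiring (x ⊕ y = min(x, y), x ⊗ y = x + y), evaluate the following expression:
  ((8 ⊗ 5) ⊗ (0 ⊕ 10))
((8 ⊗ 5) ⊗ (0 ⊕ 10)) = 13

Expand innermost to outermost. Recall ⊕ takes the minimum of its arguments and ⊗ takes their sum. Working out the expression ((8 ⊗ 5) ⊗ (0 ⊕ 10)) gives 13.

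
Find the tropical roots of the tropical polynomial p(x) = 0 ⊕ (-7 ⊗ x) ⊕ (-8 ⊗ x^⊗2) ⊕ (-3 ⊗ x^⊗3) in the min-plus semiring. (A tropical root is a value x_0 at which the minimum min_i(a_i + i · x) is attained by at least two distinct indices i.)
Roots: {-5, 1, 7}

Each tropical root is a break point of the lower envelope of the lines y = a_i + i · x (there are 4 lines, with slopes 0, 1, ..., 3). Only the lines that attain the minimum somewhere contribute to roots; other lines are dominated. Here the surviving (envelope) indices are i = 3, i = 2, i = 1, i = 0.
Intersections between consecutive envelope lines give the roots: for adjacent envelope indices i < j the intersection is x = (a_i − a_j) / (j − i). Reading off the sorted break points: {-5, 1, 7}.
Verification: at each break x_0, at least two indices attain the minimum of min_i(a_i + i · x_0).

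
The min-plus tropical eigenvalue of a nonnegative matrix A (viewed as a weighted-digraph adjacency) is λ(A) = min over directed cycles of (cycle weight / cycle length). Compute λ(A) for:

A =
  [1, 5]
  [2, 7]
λ(A) = 1

Enumerate directed cycles and compute their means (weight / length). Sample:
  cycle 0 → 0: weight = 1, length = 1, mean = 1/1 ≈ 1.000
  cycle 1 → 1: weight = 7, length = 1, mean = 7/1 ≈ 7.000
  cycle 0 → 1 → 0: weight = 7, length = 2, mean = 7/2 ≈ 3.500
  cycle 1 → 0 → 1: weight = 7, length = 2, mean = 7/2 ≈ 3.500
Minimum mean = 1.000, attained e.g. along the cycle 0 → 0 with weight 1 and length 1. So λ(A) = 1/1 = 1.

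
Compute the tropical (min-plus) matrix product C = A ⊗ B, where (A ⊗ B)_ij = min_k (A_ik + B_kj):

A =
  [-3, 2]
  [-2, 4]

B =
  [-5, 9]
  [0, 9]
A ⊗ B =
  [-8, 6]
  [-7, 7]

Apply the min-plus product entry-by-entry:
  C[0][0] = min over k of (A[0][0] + B[0][0] = -3 + -5 = -8, A[0][1] + B[1][0] = 2 + 0 = 2) = -8 (attained at k = 0)
  C[0][1] = min over k of (A[0][0] + B[0][1] = -3 + 9 = 6, A[0][1] + B[1][1] = 2 + 9 = 11) = 6 (attained at k = 0)
  C[1][0] = min over k of (A[1][0] + B[0][0] = -2 + -5 = -7, A[1][1] + B[1][0] = 4 + 0 = 4) = -7 (attained at k = 0)
  C[1][1] = min over k of (A[1][0] + B[0][1] = -2 + 9 = 7, A[1][1] + B[1][1] = 4 + 9 = 13) = 7 (attained at k = 0)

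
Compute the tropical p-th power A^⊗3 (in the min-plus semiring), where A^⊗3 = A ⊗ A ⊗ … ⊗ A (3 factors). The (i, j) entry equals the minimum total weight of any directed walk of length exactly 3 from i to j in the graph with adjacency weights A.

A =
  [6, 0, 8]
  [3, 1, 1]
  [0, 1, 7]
A^⊗3 =
  [1, 2, 2]
  [2, 1, 3]
  [2, 1, 1]

Each entry (A^⊗3)_ij equals the minimum over all length-3 walks i = v_0 → v_1 → … → v_3 = j of Σ_t A[v_t][v_{t+1}]. For example, for (i, j) = (0, 2) we minimise over 9 possible intermediate vertex sequences; the minimum is 2, attained along the walk 0 → 1 → 1 → 2.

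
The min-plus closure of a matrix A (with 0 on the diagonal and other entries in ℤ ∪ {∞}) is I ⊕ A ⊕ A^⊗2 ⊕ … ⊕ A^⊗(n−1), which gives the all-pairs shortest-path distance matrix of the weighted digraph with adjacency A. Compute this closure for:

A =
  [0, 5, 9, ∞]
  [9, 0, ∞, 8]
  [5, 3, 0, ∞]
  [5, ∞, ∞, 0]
Closure =
  [0, 5, 9, 13]
  [9, 0, 18, 8]
  [5, 3, 0, 11]
  [5, 10, 14, 0]

This is the Floyd-Warshall all-pairs shortest-path computation. For each intermediate vertex k = 0, 1, …, 3, update dist[i][j] ← min(dist[i][j], dist[i][k] + dist[k][j]). The final matrix gives, for each (i, j), the minimum total weight of any directed path from i to j (possibly empty when i = j).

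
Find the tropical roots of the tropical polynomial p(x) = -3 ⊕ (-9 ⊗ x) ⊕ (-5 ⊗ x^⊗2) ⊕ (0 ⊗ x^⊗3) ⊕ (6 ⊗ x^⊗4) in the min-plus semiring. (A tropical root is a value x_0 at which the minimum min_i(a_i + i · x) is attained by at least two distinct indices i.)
Roots: {-6, -5, -4, 6}

Each tropical root is a break point of the lower envelope of the lines y = a_i + i · x (there are 5 lines, with slopes 0, 1, ..., 4). Only the lines that attain the minimum somewhere contribute to roots; other lines are dominated. Here the surviving (envelope) indices are i = 4, i = 3, i = 2, i = 1, i = 0.
Intersections between consecutive envelope lines give the roots: for adjacent envelope indices i < j the intersection is x = (a_i − a_j) / (j − i). Reading off the sorted break points: {-6, -5, -4, 6}.
Verification: at each break x_0, at least two indices attain the minimum of min_i(a_i + i · x_0).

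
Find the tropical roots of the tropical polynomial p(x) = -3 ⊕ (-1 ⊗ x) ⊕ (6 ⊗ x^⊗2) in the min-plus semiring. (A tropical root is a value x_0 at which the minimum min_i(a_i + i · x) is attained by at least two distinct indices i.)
Roots: {-7, -2}

Each tropical root is a break point of the lower envelope of the lines y = a_i + i · x (there are 3 lines, with slopes 0, 1, ..., 2). Only the lines that attain the minimum somewhere contribute to roots; other lines are dominated. Here the surviving (envelope) indices are i = 2, i = 1, i = 0.
Intersections between consecutive envelope lines give the roots: for adjacent envelope indices i < j the intersection is x = (a_i − a_j) / (j − i). Reading off the sorted break points: {-7, -2}.
Verification: at each break x_0, at least two indices attain the minimum of min_i(a_i + i · x_0).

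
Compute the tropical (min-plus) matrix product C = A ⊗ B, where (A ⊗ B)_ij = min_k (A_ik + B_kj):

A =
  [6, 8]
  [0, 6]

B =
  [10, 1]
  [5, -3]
A ⊗ B =
  [13, 5]
  [10, 1]

Apply the min-plus product entry-by-entry:
  C[0][0] = min over k of (A[0][0] + B[0][0] = 6 + 10 = 16, A[0][1] + B[1][0] = 8 + 5 = 13) = 13 (attained at k = 1)
  C[0][1] = min over k of (A[0][0] + B[0][1] = 6 + 1 = 7, A[0][1] + B[1][1] = 8 + -3 = 5) = 5 (attained at k = 1)
  C[1][0] = min over k of (A[1][0] + B[0][0] = 0 + 10 = 10, A[1][1] + B[1][0] = 6 + 5 = 11) = 10 (attained at k = 0)
  C[1][1] = min over k of (A[1][0] + B[0][1] = 0 + 1 = 1, A[1][1] + B[1][1] = 6 + -3 = 3) = 1 (attained at k = 0)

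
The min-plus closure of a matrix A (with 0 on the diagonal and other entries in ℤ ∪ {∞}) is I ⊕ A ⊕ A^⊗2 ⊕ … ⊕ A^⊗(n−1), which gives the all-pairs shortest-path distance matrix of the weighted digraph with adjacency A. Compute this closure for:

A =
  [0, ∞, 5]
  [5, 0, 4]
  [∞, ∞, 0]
Closure =
  [0, ∞, 5]
  [5, 0, 4]
  [∞, ∞, 0]

This is the Floyd-Warshall all-pairs shortest-path computation. For each intermediate vertex k = 0, 1, …, 2, update dist[i][j] ← min(dist[i][j], dist[i][k] + dist[k][j]). The final matrix gives, for each (i, j), the minimum total weight of any directed path from i to j (possibly empty when i = j).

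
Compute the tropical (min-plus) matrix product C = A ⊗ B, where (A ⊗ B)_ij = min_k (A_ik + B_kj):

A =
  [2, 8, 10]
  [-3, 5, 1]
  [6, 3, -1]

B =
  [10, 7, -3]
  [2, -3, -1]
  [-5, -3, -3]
A ⊗ B =
  [5, 5, -1]
  [-4, -2, -6]
  [-6, -4, -4]

Apply the min-plus product entry-by-entry:
  C[0][0] = min over k of (A[0][0] + B[0][0] = 2 + 10 = 12, A[0][1] + B[1][0] = 8 + 2 = 10, A[0][2] + B[2][0] = 10 + -5 = 5) = 5 (attained at k = 2)
  C[0][1] = min over k of (A[0][0] + B[0][1] = 2 + 7 = 9, A[0][1] + B[1][1] = 8 + -3 = 5, A[0][2] + B[2][1] = 10 + -3 = 7) = 5 (attained at k = 1)
  C[0][2] = min over k of (A[0][0] + B[0][2] = 2 + -3 = -1, A[0][1] + B[1][2] = 8 + -1 = 7, A[0][2] + B[2][2] = 10 + -3 = 7) = -1 (attained at k = 0)
  C[1][0] = min over k of (A[1][0] + B[0][0] = -3 + 10 = 7, A[1][1] + B[1][0] = 5 + 2 = 7, A[1][2] + B[2][0] = 1 + -5 = -4) = -4 (attained at k = 2)
  C[1][1] = min over k of (A[1][0] + B[0][1] = -3 + 7 = 4, A[1][1] + B[1][1] = 5 + -3 = 2, A[1][2] + B[2][1] = 1 + -3 = -2) = -2 (attained at k = 2)
  C[1][2] = min over k of (A[1][0] + B[0][2] = -3 + -3 = -6, A[1][1] + B[1][2] = 5 + -1 = 4, A[1][2] + B[2][2] = 1 + -3 = -2) = -6 (attained at k = 0)
  C[2][0] = min over k of (A[2][0] + B[0][0] = 6 + 10 = 16, A[2][1] + B[1][0] = 3 + 2 = 5, A[2][2] + B[2][0] = -1 + -5 = -6) = -6 (attained at k = 2)
  C[2][1] = min over k of (A[2][0] + B[0][1] = 6 + 7 = 13, A[2][1] + B[1][1] = 3 + -3 = 0, A[2][2] + B[2][1] = -1 + -3 = -4) = -4 (attained at k = 2)
  C[2][2] = min over k of (A[2][0] + B[0][2] = 6 + -3 = 3, A[2][1] + B[1][2] = 3 + -1 = 2, A[2][2] + B[2][2] = -1 + -3 = -4) = -4 (attained at k = 2)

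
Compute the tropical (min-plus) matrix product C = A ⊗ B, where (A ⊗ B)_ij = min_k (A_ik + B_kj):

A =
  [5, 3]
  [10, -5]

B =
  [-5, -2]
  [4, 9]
A ⊗ B =
  [0, 3]
  [-1, 4]

Apply the min-plus product entry-by-entry:
  C[0][0] = min over k of (A[0][0] + B[0][0] = 5 + -5 = 0, A[0][1] + B[1][0] = 3 + 4 = 7) = 0 (attained at k = 0)
  C[0][1] = min over k of (A[0][0] + B[0][1] = 5 + -2 = 3, A[0][1] + B[1][1] = 3 + 9 = 12) = 3 (attained at k = 0)
  C[1][0] = min over k of (A[1][0] + B[0][0] = 10 + -5 = 5, A[1][1] + B[1][0] = -5 + 4 = -1) = -1 (attained at k = 1)
  C[1][1] = min over k of (A[1][0] + B[0][1] = 10 + -2 = 8, A[1][1] + B[1][1] = -5 + 9 = 4) = 4 (attained at k = 1)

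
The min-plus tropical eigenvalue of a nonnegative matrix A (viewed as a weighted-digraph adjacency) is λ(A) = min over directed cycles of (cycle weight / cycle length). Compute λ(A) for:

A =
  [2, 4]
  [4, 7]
λ(A) = 2

Enumerate directed cycles and compute their means (weight / length). Sample:
  cycle 0 → 0: weight = 2, length = 1, mean = 2/1 ≈ 2.000
  cycle 1 → 1: weight = 7, length = 1, mean = 7/1 ≈ 7.000
  cycle 0 → 1 → 0: weight = 8, length = 2, mean = 8/2 ≈ 4.000
  cycle 1 → 0 → 1: weight = 8, length = 2, mean = 8/2 ≈ 4.000
Minimum mean = 2.000, attained e.g. along the cycle 0 → 0 with weight 2 and length 1. So λ(A) = 2/1 = 2.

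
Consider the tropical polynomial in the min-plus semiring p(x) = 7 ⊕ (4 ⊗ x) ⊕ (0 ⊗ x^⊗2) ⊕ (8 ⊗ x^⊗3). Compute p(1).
p(1) = 2

A tropical monomial a ⊗ x^⊗i evaluates to a + i · x. Evaluating each term at x = 1:
  Term 0 contributes 7 + 0 · 1 = 7
  Term 1 contributes 4 + 1 · 1 = 5
  Term 2 contributes 0 + 2 · 1 = 2
  Term 3 contributes 8 + 3 · 1 = 11
p(1) = ⊕ of these = min[7, 5, 2, 11] = 2.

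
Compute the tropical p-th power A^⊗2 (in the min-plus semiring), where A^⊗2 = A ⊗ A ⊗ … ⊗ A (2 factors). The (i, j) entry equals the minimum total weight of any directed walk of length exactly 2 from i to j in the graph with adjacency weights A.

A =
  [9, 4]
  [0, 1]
A^⊗2 =
  [4, 5]
  [1, 2]

Each entry (A^⊗2)_ij equals the minimum over all length-2 walks i = v_0 → v_1 → … → v_2 = j of Σ_t A[v_t][v_{t+1}]. For example, for (i, j) = (0, 1) we minimise over 2 possible intermediate vertex sequences; the minimum is 5, attained along the walk 0 → 1 → 1.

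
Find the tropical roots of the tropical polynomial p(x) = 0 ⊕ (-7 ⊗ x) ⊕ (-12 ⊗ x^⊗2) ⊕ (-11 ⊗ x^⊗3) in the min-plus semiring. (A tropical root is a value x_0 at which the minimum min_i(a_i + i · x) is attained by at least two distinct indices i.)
Roots: {-1, 5, 7}

Each tropical root is a break point of the lower envelope of the lines y = a_i + i · x (there are 4 lines, with slopes 0, 1, ..., 3). Only the lines that attain the minimum somewhere contribute to roots; other lines are dominated. Here the surviving (envelope) indices are i = 3, i = 2, i = 1, i = 0.
Intersections between consecutive envelope lines give the roots: for adjacent envelope indices i < j the intersection is x = (a_i − a_j) / (j − i). Reading off the sorted break points: {-1, 5, 7}.
Verification: at each break x_0, at least two indices attain the minimum of min_i(a_i + i · x_0).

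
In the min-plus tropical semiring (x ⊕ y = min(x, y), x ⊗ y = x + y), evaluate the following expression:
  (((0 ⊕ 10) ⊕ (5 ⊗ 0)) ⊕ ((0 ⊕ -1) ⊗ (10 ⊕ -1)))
(((0 ⊕ 10) ⊕ (5 ⊗ 0)) ⊕ ((0 ⊕ -1) ⊗ (10 ⊕ -1))) = -2

Expand innermost to outermost. Recall ⊕ takes the minimum of its arguments and ⊗ takes their sum. Working out the expression (((0 ⊕ 10) ⊕ (5 ⊗ 0)) ⊕ ((0 ⊕ -1) ⊗ (10 ⊕ -1))) gives -2.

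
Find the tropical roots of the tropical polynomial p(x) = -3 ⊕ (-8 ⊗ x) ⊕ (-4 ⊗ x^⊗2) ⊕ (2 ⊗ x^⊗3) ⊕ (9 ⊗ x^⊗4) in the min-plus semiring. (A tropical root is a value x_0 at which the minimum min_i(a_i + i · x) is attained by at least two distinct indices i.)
Roots: {-7, -6, -4, 5}

Each tropical root is a break point of the lower envelope of the lines y = a_i + i · x (there are 5 lines, with slopes 0, 1, ..., 4). Only the lines that attain the minimum somewhere contribute to roots; other lines are dominated. Here the surviving (envelope) indices are i = 4, i = 3, i = 2, i = 1, i = 0.
Intersections between consecutive envelope lines give the roots: for adjacent envelope indices i < j the intersection is x = (a_i − a_j) / (j − i). Reading off the sorted break points: {-7, -6, -4, 5}.
Verification: at each break x_0, at least two indices attain the minimum of min_i(a_i + i · x_0).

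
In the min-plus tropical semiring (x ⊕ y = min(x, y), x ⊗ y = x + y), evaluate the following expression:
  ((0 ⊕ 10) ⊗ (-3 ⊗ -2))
((0 ⊕ 10) ⊗ (-3 ⊗ -2)) = -5

Expand innermost to outermost. Recall ⊕ takes the minimum of its arguments and ⊗ takes their sum. Working out the expression ((0 ⊕ 10) ⊗ (-3 ⊗ -2)) gives -5.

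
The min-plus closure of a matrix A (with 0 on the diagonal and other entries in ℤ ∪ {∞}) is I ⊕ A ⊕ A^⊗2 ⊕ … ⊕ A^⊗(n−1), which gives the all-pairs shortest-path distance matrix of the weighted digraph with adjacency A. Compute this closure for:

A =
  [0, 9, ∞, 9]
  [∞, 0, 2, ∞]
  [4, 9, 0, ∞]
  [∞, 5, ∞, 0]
Closure =
  [0, 9, 11, 9]
  [6, 0, 2, 15]
  [4, 9, 0, 13]
  [11, 5, 7, 0]

This is the Floyd-Warshall all-pairs shortest-path computation. For each intermediate vertex k = 0, 1, …, 3, update dist[i][j] ← min(dist[i][j], dist[i][k] + dist[k][j]). The final matrix gives, for each (i, j), the minimum total weight of any directed path from i to j (possibly empty when i = j).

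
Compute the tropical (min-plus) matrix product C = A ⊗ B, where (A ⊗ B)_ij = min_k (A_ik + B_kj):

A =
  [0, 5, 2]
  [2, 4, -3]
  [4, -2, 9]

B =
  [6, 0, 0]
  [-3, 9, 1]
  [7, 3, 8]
A ⊗ B =
  [2, 0, 0]
  [1, 0, 2]
  [-5, 4, -1]

Apply the min-plus product entry-by-entry:
  C[0][0] = min over k of (A[0][0] + B[0][0] = 0 + 6 = 6, A[0][1] + B[1][0] = 5 + -3 = 2, A[0][2] + B[2][0] = 2 + 7 = 9) = 2 (attained at k = 1)
  C[0][1] = min over k of (A[0][0] + B[0][1] = 0 + 0 = 0, A[0][1] + B[1][1] = 5 + 9 = 14, A[0][2] + B[2][1] = 2 + 3 = 5) = 0 (attained at k = 0)
  C[0][2] = min over k of (A[0][0] + B[0][2] = 0 + 0 = 0, A[0][1] + B[1][2] = 5 + 1 = 6, A[0][2] + B[2][2] = 2 + 8 = 10) = 0 (attained at k = 0)
  C[1][0] = min over k of (A[1][0] + B[0][0] = 2 + 6 = 8, A[1][1] + B[1][0] = 4 + -3 = 1, A[1][2] + B[2][0] = -3 + 7 = 4) = 1 (attained at k = 1)
  C[1][1] = min over k of (A[1][0] + B[0][1] = 2 + 0 = 2, A[1][1] + B[1][1] = 4 + 9 = 13, A[1][2] + B[2][1] = -3 + 3 = 0) = 0 (attained at k = 2)
  C[1][2] = min over k of (A[1][0] + B[0][2] = 2 + 0 = 2, A[1][1] + B[1][2] = 4 + 1 = 5, A[1][2] + B[2][2] = -3 + 8 = 5) = 2 (attained at k = 0)
  C[2][0] = min over k of (A[2][0] + B[0][0] = 4 + 6 = 10, A[2][1] + B[1][0] = -2 + -3 = -5, A[2][2] + B[2][0] = 9 + 7 = 16) = -5 (attained at k = 1)
  C[2][1] = min over k of (A[2][0] + B[0][1] = 4 + 0 = 4, A[2][1] + B[1][1] = -2 + 9 = 7, A[2][2] + B[2][1] = 9 + 3 = 12) = 4 (attained at k = 0)
  C[2][2] = min over k of (A[2][0] + B[0][2] = 4 + 0 = 4, A[2][1] + B[1][2] = -2 + 1 = -1, A[2][2] + B[2][2] = 9 + 8 = 17) = -1 (attained at k = 1)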